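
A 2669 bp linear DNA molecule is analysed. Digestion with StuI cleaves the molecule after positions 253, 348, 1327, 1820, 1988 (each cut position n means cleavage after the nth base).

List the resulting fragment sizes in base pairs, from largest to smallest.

979, 681, 493, 253, 168, 95 bp

Linear molecule, 5 cuts → 6 fragments:
  253 − 0 = 253 bp
  348 − 253 = 95 bp
  1327 − 348 = 979 bp
  1820 − 1327 = 493 bp
  1988 − 1820 = 168 bp
  2669 − 1988 = 681 bp
Sorted largest to smallest: 979, 681, 493, 253, 168, 95 bp.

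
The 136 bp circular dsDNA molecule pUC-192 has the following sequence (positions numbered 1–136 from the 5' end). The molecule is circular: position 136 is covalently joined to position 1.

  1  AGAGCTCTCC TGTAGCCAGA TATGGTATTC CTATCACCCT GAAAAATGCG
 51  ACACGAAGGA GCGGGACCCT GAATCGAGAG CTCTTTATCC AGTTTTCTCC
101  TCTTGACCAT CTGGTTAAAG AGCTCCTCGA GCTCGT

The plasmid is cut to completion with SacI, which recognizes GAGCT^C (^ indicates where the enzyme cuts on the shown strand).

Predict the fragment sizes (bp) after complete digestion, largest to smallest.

SacI sites (GAGCTC) start at positions 2, 78, 120, 129.
SacI cuts after base 5 of each site (before the last base), so after positions 6, 82, 124, 133.
Circular molecule, 4 cuts → 4 fragments:
  7–82 → 76 bp
  83–124 → 42 bp
  125–133 → 9 bp
  134–136 then 1–6 → 3 + 6 = 9 bp
Sorted largest to smallest: 76, 42, 9, 9 bp.

76, 42, 9, 9 bp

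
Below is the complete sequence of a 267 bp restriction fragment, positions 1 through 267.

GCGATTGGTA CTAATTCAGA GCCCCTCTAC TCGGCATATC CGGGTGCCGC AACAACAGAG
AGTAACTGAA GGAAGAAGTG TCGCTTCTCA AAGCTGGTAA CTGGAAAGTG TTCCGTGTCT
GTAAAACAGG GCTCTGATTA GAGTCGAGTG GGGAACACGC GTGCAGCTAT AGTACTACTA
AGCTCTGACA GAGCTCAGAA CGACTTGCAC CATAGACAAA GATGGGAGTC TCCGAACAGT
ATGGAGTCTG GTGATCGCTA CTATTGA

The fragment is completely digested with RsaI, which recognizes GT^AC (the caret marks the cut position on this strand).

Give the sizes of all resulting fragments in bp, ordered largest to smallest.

164, 94, 9 bp

RsaI sites (GTAC) start at positions 8, 172.
RsaI cuts after base 2 of each site, so after positions 9, 173.
Linear molecule, 2 cuts → 3 fragments:
  1–9 → 9 bp
  10–173 → 164 bp
  174–267 → 94 bp
Sorted largest to smallest: 164, 94, 9 bp.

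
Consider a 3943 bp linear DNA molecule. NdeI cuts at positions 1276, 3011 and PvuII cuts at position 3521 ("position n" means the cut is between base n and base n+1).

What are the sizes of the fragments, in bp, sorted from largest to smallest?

1735, 1276, 510, 422 bp

Combined cut positions (sorted): 1276, 3011, 3521.
Linear molecule, 3 cuts → 4 fragments:
  1276 − 0 = 1276 bp
  3011 − 1276 = 1735 bp
  3521 − 3011 = 510 bp
  3943 − 3521 = 422 bp
Sorted largest to smallest: 1735, 1276, 510, 422 bp.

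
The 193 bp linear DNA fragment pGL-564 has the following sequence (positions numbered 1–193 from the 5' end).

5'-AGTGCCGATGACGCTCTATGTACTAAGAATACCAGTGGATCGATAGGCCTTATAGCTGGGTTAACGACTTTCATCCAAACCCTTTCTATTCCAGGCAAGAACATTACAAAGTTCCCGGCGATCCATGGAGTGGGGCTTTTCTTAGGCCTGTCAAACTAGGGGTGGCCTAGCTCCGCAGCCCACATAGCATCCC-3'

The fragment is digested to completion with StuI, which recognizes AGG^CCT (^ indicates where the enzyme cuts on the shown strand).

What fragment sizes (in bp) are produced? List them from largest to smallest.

StuI sites (AGGCCT) start at positions 45, 144.
StuI cuts after base 3 of each site, so after positions 47, 146.
Linear molecule, 2 cuts → 3 fragments:
  1–47 → 47 bp
  48–146 → 99 bp
  147–193 → 47 bp
Sorted largest to smallest: 99, 47, 47 bp.

99, 47, 47 bp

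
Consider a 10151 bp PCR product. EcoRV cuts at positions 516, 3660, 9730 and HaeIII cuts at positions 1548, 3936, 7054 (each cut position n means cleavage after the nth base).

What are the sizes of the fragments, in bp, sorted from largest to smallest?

3118, 2676, 2112, 1032, 516, 421, 276 bp

Combined cut positions (sorted): 516, 1548, 3660, 3936, 7054, 9730.
Linear molecule, 6 cuts → 7 fragments:
  516 − 0 = 516 bp
  1548 − 516 = 1032 bp
  3660 − 1548 = 2112 bp
  3936 − 3660 = 276 bp
  7054 − 3936 = 3118 bp
  9730 − 7054 = 2676 bp
  10151 − 9730 = 421 bp
Sorted largest to smallest: 3118, 2676, 2112, 1032, 516, 421, 276 bp.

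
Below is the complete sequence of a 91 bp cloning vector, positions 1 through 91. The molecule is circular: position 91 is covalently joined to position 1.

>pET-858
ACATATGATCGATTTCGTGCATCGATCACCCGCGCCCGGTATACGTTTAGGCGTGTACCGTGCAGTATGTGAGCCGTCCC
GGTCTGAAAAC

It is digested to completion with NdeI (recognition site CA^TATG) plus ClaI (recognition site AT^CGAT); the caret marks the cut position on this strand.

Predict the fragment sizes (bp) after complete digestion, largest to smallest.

72, 13, 6 bp

The NdeI site (CATATG) starts at position 2.
NdeI cuts after base 2 of each site, so after position 3.
ClaI sites (ATCGAT) start at positions 8, 21.
ClaI cuts after base 2 of each site, so after positions 9, 22.
Combined cut positions: 3, 9, 22.
Circular molecule, 3 cuts → 3 fragments:
  4–9 → 6 bp
  10–22 → 13 bp
  23–91 then 1–3 → 69 + 3 = 72 bp
Sorted largest to smallest: 72, 13, 6 bp.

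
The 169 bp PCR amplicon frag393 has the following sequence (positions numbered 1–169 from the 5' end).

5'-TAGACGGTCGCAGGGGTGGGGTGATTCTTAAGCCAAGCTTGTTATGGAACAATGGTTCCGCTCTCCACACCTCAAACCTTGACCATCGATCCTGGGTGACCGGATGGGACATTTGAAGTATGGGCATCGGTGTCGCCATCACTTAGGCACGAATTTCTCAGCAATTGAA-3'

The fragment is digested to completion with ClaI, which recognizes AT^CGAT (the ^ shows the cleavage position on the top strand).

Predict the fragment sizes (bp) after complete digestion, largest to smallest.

86, 83 bp

The ClaI site (ATCGAT) starts at position 85.
ClaI cuts after base 2 of each site, so after position 86.
Linear molecule, 1 cut → 2 fragments:
  1–86 → 86 bp
  87–169 → 83 bp
Sorted largest to smallest: 86, 83 bp.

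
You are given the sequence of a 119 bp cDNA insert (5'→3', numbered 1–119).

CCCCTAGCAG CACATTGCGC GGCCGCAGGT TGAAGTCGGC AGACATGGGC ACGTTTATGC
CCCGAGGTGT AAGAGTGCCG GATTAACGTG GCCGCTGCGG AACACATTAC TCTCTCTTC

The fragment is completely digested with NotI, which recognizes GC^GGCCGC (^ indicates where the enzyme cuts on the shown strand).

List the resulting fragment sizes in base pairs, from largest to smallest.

The NotI site (GCGGCCGC) starts at position 19.
NotI cuts after base 2 of each site, so after position 20.
Linear molecule, 1 cut → 2 fragments:
  1–20 → 20 bp
  21–119 → 99 bp
Sorted largest to smallest: 99, 20 bp.

99, 20 bp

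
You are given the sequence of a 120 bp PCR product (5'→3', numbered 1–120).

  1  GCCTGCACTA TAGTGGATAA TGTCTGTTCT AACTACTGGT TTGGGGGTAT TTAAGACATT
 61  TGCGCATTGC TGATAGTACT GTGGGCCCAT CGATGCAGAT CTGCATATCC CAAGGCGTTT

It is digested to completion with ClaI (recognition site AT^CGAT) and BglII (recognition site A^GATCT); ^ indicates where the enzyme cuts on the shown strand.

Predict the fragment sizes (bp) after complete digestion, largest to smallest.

90, 23, 7 bp

The ClaI site (ATCGAT) starts at position 89.
ClaI cuts after base 2 of each site, so after position 90.
The BglII site (AGATCT) starts at position 97.
BglII cuts after the first base of each site, so after position 97.
Combined cut positions: 90, 97.
Linear molecule, 2 cuts → 3 fragments:
  1–90 → 90 bp
  91–97 → 7 bp
  98–120 → 23 bp
Sorted largest to smallest: 90, 23, 7 bp.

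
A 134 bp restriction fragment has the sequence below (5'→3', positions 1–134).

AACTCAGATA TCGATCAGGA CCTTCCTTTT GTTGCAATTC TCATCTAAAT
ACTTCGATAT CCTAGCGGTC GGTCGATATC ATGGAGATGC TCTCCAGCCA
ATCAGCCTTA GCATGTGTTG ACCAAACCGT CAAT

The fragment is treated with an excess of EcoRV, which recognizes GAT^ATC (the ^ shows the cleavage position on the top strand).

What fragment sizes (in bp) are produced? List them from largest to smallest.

57, 49, 19, 9 bp

EcoRV sites (GATATC) start at positions 7, 56, 75.
EcoRV cuts after base 3 of each site, so after positions 9, 58, 77.
Linear molecule, 3 cuts → 4 fragments:
  1–9 → 9 bp
  10–58 → 49 bp
  59–77 → 19 bp
  78–134 → 57 bp
Sorted largest to smallest: 57, 49, 19, 9 bp.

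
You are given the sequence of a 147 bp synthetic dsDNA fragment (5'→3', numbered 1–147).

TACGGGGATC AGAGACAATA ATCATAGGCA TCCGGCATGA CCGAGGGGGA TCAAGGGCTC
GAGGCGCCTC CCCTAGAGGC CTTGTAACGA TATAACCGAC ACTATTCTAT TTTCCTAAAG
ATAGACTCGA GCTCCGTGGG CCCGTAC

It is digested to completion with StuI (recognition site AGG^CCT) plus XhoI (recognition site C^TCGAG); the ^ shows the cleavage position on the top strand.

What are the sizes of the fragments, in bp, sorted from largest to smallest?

The StuI site (AGGCCT) starts at position 77.
StuI cuts after base 3 of each site, so after position 79.
XhoI sites (CTCGAG) start at positions 58, 126.
XhoI cuts after the first base of each site, so after positions 58, 126.
Combined cut positions: 58, 79, 126.
Linear molecule, 3 cuts → 4 fragments:
  1–58 → 58 bp
  59–79 → 21 bp
  80–126 → 47 bp
  127–147 → 21 bp
Sorted largest to smallest: 58, 47, 21, 21 bp.

58, 47, 21, 21 bp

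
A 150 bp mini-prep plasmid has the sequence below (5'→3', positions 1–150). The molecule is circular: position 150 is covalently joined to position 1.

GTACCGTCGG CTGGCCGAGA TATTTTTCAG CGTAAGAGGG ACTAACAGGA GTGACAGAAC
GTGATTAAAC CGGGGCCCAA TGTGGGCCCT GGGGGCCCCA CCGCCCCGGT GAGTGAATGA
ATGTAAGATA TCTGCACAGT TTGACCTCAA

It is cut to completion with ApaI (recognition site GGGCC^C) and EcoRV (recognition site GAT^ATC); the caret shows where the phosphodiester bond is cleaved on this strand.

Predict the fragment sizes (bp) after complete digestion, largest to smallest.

ApaI sites (GGGCCC) start at positions 73, 84, 93.
ApaI cuts after base 5 of each site (before the last base), so after positions 77, 88, 97.
The EcoRV site (GATATC) starts at position 127.
EcoRV cuts after base 3 of each site, so after position 129.
Combined cut positions: 77, 88, 97, 129.
Circular molecule, 4 cuts → 4 fragments:
  78–88 → 11 bp
  89–97 → 9 bp
  98–129 → 32 bp
  130–150 then 1–77 → 21 + 77 = 98 bp
Sorted largest to smallest: 98, 32, 11, 9 bp.

98, 32, 11, 9 bp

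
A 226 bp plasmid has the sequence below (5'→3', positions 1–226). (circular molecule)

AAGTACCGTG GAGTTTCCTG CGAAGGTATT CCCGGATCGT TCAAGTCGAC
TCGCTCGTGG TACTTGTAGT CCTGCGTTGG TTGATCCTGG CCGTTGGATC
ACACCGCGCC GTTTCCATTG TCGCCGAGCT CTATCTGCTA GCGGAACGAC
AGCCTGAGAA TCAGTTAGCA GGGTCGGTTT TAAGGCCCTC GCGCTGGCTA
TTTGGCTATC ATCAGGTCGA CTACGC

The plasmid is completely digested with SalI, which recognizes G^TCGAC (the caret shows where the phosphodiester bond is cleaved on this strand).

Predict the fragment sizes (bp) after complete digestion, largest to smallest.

171, 55 bp

SalI sites (GTCGAC) start at positions 45, 216.
SalI cuts after the first base of each site, so after positions 45, 216.
Circular molecule, 2 cuts → 2 fragments:
  46–216 → 171 bp
  217–226 then 1–45 → 10 + 45 = 55 bp
Sorted largest to smallest: 171, 55 bp.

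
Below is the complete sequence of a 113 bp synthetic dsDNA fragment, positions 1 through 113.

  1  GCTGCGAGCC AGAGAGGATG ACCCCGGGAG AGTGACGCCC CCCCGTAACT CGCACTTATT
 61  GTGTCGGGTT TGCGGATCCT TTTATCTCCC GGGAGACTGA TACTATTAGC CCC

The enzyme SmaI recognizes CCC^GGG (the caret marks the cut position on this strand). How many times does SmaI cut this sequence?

CCCGGG occurs starting at positions 23, 88.
SmaI cuts at 2 sites.

2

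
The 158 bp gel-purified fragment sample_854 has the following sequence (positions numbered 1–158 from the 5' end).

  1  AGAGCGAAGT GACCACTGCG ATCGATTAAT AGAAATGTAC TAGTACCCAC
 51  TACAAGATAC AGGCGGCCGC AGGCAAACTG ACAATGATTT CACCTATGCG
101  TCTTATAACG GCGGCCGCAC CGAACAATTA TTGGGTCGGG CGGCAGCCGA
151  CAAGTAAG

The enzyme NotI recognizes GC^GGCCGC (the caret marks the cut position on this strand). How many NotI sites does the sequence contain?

2

GCGGCCGC occurs starting at positions 63, 111.
NotI cuts at 2 sites.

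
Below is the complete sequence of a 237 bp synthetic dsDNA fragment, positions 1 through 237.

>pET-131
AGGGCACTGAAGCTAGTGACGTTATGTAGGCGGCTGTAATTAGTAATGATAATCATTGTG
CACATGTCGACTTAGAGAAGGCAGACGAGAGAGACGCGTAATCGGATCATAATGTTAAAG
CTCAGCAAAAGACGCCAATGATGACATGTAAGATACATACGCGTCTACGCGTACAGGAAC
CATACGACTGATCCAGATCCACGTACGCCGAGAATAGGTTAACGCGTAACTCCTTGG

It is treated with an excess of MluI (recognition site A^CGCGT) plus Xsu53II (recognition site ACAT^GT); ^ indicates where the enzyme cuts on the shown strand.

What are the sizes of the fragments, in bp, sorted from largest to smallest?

65, 55, 53, 29, 15, 12, 8 bp

MluI sites (ACGCGT) start at positions 94, 159, 167, 222.
MluI cuts after the first base of each site, so after positions 94, 159, 167, 222.
Xsu53II sites (ACATGT) start at positions 62, 144.
Xsu53II cuts after base 4 of each site, so after positions 65, 147.
Combined cut positions: 65, 94, 147, 159, 167, 222.
Linear molecule, 6 cuts → 7 fragments:
  1–65 → 65 bp
  66–94 → 29 bp
  95–147 → 53 bp
  148–159 → 12 bp
  160–167 → 8 bp
  168–222 → 55 bp
  223–237 → 15 bp
Sorted largest to smallest: 65, 55, 53, 29, 15, 12, 8 bp.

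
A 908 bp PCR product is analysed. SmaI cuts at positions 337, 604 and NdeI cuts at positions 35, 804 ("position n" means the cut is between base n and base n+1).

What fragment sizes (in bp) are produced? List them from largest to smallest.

Combined cut positions (sorted): 35, 337, 604, 804.
Linear molecule, 4 cuts → 5 fragments:
  35 − 0 = 35 bp
  337 − 35 = 302 bp
  604 − 337 = 267 bp
  804 − 604 = 200 bp
  908 − 804 = 104 bp
Sorted largest to smallest: 302, 267, 200, 104, 35 bp.

302, 267, 200, 104, 35 bp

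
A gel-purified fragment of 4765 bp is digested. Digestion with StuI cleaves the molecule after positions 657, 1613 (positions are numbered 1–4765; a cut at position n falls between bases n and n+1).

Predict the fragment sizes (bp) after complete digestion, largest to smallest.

Linear molecule, 2 cuts → 3 fragments:
  657 − 0 = 657 bp
  1613 − 657 = 956 bp
  4765 − 1613 = 3152 bp
Sorted largest to smallest: 3152, 956, 657 bp.

3152, 956, 657 bp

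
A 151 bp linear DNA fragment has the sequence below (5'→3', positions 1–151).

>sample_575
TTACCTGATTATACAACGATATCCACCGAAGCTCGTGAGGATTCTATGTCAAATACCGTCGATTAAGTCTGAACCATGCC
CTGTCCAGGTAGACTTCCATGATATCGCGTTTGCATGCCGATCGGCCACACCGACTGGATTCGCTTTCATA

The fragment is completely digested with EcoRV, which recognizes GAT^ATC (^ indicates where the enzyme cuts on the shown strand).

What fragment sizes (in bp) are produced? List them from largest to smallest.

83, 48, 20 bp

EcoRV sites (GATATC) start at positions 18, 101.
EcoRV cuts after base 3 of each site, so after positions 20, 103.
Linear molecule, 2 cuts → 3 fragments:
  1–20 → 20 bp
  21–103 → 83 bp
  104–151 → 48 bp
Sorted largest to smallest: 83, 48, 20 bp.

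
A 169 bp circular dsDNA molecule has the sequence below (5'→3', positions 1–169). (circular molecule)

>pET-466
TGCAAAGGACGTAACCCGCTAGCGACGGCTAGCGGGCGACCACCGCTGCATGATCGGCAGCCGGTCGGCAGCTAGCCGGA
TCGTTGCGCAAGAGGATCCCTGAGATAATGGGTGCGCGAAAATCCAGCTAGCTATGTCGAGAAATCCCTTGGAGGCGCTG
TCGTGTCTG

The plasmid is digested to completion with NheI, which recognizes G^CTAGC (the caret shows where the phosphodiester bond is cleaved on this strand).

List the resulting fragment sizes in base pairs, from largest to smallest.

60, 56, 43, 10 bp

NheI sites (GCTAGC) start at positions 18, 28, 71, 127.
NheI cuts after the first base of each site, so after positions 18, 28, 71, 127.
Circular molecule, 4 cuts → 4 fragments:
  19–28 → 10 bp
  29–71 → 43 bp
  72–127 → 56 bp
  128–169 then 1–18 → 42 + 18 = 60 bp
Sorted largest to smallest: 60, 56, 43, 10 bp.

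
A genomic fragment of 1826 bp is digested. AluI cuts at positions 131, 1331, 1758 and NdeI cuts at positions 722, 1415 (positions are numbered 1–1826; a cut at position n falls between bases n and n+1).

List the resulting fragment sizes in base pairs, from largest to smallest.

Combined cut positions (sorted): 131, 722, 1331, 1415, 1758.
Linear molecule, 5 cuts → 6 fragments:
  131 − 0 = 131 bp
  722 − 131 = 591 bp
  1331 − 722 = 609 bp
  1415 − 1331 = 84 bp
  1758 − 1415 = 343 bp
  1826 − 1758 = 68 bp
Sorted largest to smallest: 609, 591, 343, 131, 84, 68 bp.

609, 591, 343, 131, 84, 68 bp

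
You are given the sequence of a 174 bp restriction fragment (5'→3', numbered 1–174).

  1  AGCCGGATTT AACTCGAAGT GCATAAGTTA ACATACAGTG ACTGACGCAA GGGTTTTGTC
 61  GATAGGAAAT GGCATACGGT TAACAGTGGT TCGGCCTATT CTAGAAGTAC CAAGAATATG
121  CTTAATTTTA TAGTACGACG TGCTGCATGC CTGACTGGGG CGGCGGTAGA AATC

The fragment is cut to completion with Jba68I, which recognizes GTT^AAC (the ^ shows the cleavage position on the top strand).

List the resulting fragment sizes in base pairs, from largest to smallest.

Jba68I sites (GTTAAC) start at positions 27, 79.
Jba68I cuts after base 3 of each site, so after positions 29, 81.
Linear molecule, 2 cuts → 3 fragments:
  1–29 → 29 bp
  30–81 → 52 bp
  82–174 → 93 bp
Sorted largest to smallest: 93, 52, 29 bp.

93, 52, 29 bp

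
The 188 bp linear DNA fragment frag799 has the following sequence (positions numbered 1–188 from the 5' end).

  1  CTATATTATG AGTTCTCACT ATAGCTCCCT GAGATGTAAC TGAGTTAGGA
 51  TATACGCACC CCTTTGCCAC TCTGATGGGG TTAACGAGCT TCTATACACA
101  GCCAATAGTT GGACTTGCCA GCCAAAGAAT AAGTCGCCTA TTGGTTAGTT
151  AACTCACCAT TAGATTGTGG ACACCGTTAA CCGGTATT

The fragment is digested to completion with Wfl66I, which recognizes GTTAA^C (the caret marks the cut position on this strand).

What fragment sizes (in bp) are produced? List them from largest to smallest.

Wfl66I sites (GTTAAC) start at positions 80, 148, 176.
Wfl66I cuts after base 5 of each site (before the last base), so after positions 84, 152, 180.
Linear molecule, 3 cuts → 4 fragments:
  1–84 → 84 bp
  85–152 → 68 bp
  153–180 → 28 bp
  181–188 → 8 bp
Sorted largest to smallest: 84, 68, 28, 8 bp.

84, 68, 28, 8 bp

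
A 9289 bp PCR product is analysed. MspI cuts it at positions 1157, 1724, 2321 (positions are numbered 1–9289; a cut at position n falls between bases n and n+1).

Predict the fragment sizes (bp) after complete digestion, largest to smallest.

6968, 1157, 597, 567 bp

Linear molecule, 3 cuts → 4 fragments:
  1157 − 0 = 1157 bp
  1724 − 1157 = 567 bp
  2321 − 1724 = 597 bp
  9289 − 2321 = 6968 bp
Sorted largest to smallest: 6968, 1157, 597, 567 bp.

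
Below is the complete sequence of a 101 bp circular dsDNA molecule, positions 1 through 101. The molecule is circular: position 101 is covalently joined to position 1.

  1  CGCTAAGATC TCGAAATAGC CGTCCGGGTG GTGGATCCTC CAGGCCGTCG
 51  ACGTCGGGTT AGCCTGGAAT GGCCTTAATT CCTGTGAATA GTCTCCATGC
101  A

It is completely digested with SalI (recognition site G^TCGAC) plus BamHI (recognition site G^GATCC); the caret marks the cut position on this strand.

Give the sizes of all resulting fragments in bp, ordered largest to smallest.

The SalI site (GTCGAC) starts at position 47.
SalI cuts after the first base of each site, so after position 47.
The BamHI site (GGATCC) starts at position 33.
BamHI cuts after the first base of each site, so after position 33.
Combined cut positions: 33, 47.
Circular molecule, 2 cuts → 2 fragments:
  34–47 → 14 bp
  48–101 then 1–33 → 54 + 33 = 87 bp
Sorted largest to smallest: 87, 14 bp.

87, 14 bp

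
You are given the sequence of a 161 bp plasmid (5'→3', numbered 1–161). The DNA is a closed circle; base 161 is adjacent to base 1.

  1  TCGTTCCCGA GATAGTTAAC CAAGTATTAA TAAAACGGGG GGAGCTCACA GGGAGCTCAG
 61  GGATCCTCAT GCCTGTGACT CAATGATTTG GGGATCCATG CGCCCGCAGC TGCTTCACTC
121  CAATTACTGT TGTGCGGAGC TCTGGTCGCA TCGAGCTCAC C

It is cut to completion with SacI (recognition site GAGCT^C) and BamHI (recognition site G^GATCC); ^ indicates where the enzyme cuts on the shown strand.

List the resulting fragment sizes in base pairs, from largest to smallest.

SacI sites (GAGCTC) start at positions 42, 53, 137, 153.
SacI cuts after base 5 of each site (before the last base), so after positions 46, 57, 141, 157.
BamHI sites (GGATCC) start at positions 61, 92.
BamHI cuts after the first base of each site, so after positions 61, 92.
Combined cut positions: 46, 57, 61, 92, 141, 157.
Circular molecule, 6 cuts → 6 fragments:
  47–57 → 11 bp
  58–61 → 4 bp
  62–92 → 31 bp
  93–141 → 49 bp
  142–157 → 16 bp
  158–161 then 1–46 → 4 + 46 = 50 bp
Sorted largest to smallest: 50, 49, 31, 16, 11, 4 bp.

50, 49, 31, 16, 11, 4 bp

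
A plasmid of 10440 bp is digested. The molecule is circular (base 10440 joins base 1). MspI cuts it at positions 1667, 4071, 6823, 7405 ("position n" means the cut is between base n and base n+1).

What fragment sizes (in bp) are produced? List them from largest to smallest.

4702, 2752, 2404, 582 bp

Circular molecule, 4 cuts → 4 fragments:
  4071 − 1667 = 2404 bp
  6823 − 4071 = 2752 bp
  7405 − 6823 = 582 bp
  wrap: 10440 − 7405 + 1667 = 4702 bp
Sorted largest to smallest: 4702, 2752, 2404, 582 bp.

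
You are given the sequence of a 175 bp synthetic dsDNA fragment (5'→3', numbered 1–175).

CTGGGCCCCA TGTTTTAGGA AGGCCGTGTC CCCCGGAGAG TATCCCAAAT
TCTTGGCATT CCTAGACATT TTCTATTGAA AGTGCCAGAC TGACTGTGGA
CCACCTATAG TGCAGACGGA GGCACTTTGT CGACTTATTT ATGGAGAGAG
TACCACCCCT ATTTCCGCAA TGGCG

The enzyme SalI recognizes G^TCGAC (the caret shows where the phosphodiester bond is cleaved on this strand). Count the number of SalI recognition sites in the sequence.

1

GTCGAC occurs starting at position 129.
SalI cuts at 1 site.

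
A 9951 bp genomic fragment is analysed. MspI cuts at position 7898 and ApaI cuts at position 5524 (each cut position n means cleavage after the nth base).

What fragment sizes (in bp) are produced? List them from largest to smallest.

5524, 2374, 2053 bp

Combined cut positions (sorted): 5524, 7898.
Linear molecule, 2 cuts → 3 fragments:
  5524 − 0 = 5524 bp
  7898 − 5524 = 2374 bp
  9951 − 7898 = 2053 bp
Sorted largest to smallest: 5524, 2374, 2053 bp.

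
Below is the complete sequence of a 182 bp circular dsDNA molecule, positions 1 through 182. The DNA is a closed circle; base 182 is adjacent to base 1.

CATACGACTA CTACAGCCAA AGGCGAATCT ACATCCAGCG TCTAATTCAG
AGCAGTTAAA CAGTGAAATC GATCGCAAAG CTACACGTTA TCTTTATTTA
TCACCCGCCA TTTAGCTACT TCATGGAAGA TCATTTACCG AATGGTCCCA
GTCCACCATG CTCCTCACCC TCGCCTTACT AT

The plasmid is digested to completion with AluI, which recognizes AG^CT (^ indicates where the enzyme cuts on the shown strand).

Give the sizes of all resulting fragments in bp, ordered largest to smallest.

147, 35 bp

AluI sites (AGCT) start at positions 79, 114.
AluI cuts after base 2 of each site, so after positions 80, 115.
Circular molecule, 2 cuts → 2 fragments:
  81–115 → 35 bp
  116–182 then 1–80 → 67 + 80 = 147 bp
Sorted largest to smallest: 147, 35 bp.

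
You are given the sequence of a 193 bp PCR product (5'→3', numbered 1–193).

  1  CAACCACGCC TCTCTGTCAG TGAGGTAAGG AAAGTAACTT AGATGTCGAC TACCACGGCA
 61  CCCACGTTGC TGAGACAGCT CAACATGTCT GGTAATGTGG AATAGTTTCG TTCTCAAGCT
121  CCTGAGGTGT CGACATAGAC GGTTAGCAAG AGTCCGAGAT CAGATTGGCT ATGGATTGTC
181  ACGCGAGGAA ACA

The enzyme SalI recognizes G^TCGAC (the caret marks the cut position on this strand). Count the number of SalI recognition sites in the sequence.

GTCGAC occurs starting at positions 45, 129.
SalI cuts at 2 sites.

2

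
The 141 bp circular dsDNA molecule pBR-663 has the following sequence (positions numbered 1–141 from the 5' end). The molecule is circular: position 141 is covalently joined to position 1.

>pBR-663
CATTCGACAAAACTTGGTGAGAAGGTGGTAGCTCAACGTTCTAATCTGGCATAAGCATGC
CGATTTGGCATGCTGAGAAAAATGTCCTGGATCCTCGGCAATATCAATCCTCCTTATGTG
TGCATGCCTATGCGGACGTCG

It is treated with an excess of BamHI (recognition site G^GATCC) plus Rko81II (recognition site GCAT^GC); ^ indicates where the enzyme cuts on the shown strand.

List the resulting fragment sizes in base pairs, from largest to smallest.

The BamHI site (GGATCC) starts at position 89.
BamHI cuts after the first base of each site, so after position 89.
Rko81II sites (GCATGC) start at positions 55, 68, 122.
Rko81II cuts after base 4 of each site, so after positions 58, 71, 125.
Combined cut positions: 58, 71, 89, 125.
Circular molecule, 4 cuts → 4 fragments:
  59–71 → 13 bp
  72–89 → 18 bp
  90–125 → 36 bp
  126–141 then 1–58 → 16 + 58 = 74 bp
Sorted largest to smallest: 74, 36, 18, 13 bp.

74, 36, 18, 13 bp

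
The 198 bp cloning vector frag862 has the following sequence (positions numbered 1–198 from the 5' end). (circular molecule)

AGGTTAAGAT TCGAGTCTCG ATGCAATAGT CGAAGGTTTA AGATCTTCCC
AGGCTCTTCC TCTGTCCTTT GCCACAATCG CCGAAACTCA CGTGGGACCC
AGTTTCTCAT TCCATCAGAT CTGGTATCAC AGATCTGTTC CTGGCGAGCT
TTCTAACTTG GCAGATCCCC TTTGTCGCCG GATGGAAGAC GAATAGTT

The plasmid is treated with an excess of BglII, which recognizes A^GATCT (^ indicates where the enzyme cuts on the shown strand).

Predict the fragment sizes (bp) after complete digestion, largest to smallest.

108, 76, 14 bp

BglII sites (AGATCT) start at positions 41, 117, 131.
BglII cuts after the first base of each site, so after positions 41, 117, 131.
Circular molecule, 3 cuts → 3 fragments:
  42–117 → 76 bp
  118–131 → 14 bp
  132–198 then 1–41 → 67 + 41 = 108 bp
Sorted largest to smallest: 108, 76, 14 bp.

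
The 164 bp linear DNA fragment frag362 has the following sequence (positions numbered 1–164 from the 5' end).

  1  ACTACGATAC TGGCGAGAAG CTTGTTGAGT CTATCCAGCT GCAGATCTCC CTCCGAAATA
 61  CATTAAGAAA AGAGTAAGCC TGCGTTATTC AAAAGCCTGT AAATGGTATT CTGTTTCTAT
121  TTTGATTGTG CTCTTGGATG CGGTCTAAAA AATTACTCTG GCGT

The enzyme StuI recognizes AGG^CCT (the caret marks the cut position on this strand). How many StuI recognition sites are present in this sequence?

0

No occurrence of AGGCCT is present in the sequence.
StuI does not cut: 0 sites.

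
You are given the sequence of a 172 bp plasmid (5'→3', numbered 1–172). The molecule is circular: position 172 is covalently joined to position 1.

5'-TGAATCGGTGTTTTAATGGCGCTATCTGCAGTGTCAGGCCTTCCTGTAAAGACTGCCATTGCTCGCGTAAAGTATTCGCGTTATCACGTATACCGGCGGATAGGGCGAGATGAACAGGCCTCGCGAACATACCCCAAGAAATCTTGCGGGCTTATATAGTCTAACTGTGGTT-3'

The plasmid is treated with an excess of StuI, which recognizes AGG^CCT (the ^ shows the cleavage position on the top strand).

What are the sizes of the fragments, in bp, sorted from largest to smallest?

92, 80 bp

StuI sites (AGGCCT) start at positions 36, 116.
StuI cuts after base 3 of each site, so after positions 38, 118.
Circular molecule, 2 cuts → 2 fragments:
  39–118 → 80 bp
  119–172 then 1–38 → 54 + 38 = 92 bp
Sorted largest to smallest: 92, 80 bp.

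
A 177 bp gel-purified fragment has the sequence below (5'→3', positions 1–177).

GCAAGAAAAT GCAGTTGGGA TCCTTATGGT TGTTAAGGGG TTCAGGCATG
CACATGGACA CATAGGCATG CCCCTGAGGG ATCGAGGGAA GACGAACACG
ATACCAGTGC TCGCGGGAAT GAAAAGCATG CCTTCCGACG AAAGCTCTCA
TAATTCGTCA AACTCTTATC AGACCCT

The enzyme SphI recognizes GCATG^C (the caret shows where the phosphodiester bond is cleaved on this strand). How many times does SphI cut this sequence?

GCATGC occurs starting at positions 46, 66, 126.
SphI cuts at 3 sites.

3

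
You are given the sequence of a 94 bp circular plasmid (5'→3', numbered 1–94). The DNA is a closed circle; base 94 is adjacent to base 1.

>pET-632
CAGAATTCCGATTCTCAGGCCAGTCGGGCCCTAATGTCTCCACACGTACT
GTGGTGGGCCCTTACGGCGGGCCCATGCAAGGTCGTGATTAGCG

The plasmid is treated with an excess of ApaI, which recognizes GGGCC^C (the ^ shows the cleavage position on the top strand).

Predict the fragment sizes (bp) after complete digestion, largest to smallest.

51, 30, 13 bp

ApaI sites (GGGCCC) start at positions 26, 56, 69.
ApaI cuts after base 5 of each site (before the last base), so after positions 30, 60, 73.
Circular molecule, 3 cuts → 3 fragments:
  31–60 → 30 bp
  61–73 → 13 bp
  74–94 then 1–30 → 21 + 30 = 51 bp
Sorted largest to smallest: 51, 30, 13 bp.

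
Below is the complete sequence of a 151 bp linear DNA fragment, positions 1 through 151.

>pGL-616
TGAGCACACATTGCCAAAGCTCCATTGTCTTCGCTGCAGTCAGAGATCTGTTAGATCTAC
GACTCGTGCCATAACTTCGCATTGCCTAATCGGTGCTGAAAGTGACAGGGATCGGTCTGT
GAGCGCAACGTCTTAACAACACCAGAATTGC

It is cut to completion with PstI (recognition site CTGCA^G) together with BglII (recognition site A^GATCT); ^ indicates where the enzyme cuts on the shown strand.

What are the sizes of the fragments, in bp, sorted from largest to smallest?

98, 38, 9, 6 bp

The PstI site (CTGCAG) starts at position 34.
PstI cuts after base 5 of each site (before the last base), so after position 38.
BglII sites (AGATCT) start at positions 44, 53.
BglII cuts after the first base of each site, so after positions 44, 53.
Combined cut positions: 38, 44, 53.
Linear molecule, 3 cuts → 4 fragments:
  1–38 → 38 bp
  39–44 → 6 bp
  45–53 → 9 bp
  54–151 → 98 bp
Sorted largest to smallest: 98, 38, 9, 6 bp.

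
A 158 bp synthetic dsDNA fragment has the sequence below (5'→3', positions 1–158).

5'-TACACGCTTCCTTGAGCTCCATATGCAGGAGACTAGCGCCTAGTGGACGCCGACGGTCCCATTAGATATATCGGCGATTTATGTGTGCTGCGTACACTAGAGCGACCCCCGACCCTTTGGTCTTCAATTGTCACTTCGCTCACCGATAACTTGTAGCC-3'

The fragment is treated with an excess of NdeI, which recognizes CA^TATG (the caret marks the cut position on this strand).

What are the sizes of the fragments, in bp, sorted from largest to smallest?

137, 21 bp

The NdeI site (CATATG) starts at position 20.
NdeI cuts after base 2 of each site, so after position 21.
Linear molecule, 1 cut → 2 fragments:
  1–21 → 21 bp
  22–158 → 137 bp
Sorted largest to smallest: 137, 21 bp.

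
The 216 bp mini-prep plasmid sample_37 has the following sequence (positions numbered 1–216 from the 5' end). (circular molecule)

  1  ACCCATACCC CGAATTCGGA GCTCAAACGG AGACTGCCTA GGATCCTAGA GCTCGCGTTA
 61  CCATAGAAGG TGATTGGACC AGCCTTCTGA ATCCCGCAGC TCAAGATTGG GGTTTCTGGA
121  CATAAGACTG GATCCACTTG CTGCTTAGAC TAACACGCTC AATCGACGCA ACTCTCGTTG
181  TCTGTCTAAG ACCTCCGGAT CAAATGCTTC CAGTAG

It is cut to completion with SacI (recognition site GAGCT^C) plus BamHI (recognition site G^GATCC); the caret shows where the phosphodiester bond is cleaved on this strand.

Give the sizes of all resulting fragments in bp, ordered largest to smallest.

SacI sites (GAGCTC) start at positions 19, 49.
SacI cuts after base 5 of each site (before the last base), so after positions 23, 53.
BamHI sites (GGATCC) start at positions 41, 130.
BamHI cuts after the first base of each site, so after positions 41, 130.
Combined cut positions: 23, 41, 53, 130.
Circular molecule, 4 cuts → 4 fragments:
  24–41 → 18 bp
  42–53 → 12 bp
  54–130 → 77 bp
  131–216 then 1–23 → 86 + 23 = 109 bp
Sorted largest to smallest: 109, 77, 18, 12 bp.

109, 77, 18, 12 bp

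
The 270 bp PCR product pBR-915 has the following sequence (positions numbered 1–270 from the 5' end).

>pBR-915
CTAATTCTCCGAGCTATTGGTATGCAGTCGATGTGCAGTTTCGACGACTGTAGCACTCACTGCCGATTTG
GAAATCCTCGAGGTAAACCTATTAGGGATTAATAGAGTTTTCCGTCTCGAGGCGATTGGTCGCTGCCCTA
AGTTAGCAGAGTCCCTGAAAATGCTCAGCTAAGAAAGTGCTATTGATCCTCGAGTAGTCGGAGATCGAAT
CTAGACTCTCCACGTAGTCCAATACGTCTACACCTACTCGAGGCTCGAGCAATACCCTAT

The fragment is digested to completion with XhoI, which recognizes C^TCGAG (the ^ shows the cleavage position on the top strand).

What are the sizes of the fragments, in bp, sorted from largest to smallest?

77, 73, 58, 39, 16, 7 bp

XhoI sites (CTCGAG) start at positions 77, 116, 189, 247, 254.
XhoI cuts after the first base of each site, so after positions 77, 116, 189, 247, 254.
Linear molecule, 5 cuts → 6 fragments:
  1–77 → 77 bp
  78–116 → 39 bp
  117–189 → 73 bp
  190–247 → 58 bp
  248–254 → 7 bp
  255–270 → 16 bp
Sorted largest to smallest: 77, 73, 58, 39, 16, 7 bp.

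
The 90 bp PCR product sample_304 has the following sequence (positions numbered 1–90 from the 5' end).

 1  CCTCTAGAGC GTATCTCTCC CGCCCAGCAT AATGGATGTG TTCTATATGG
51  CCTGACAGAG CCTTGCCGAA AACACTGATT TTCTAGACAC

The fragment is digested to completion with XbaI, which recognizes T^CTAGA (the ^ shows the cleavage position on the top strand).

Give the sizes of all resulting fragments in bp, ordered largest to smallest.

XbaI sites (TCTAGA) start at positions 3, 82.
XbaI cuts after the first base of each site, so after positions 3, 82.
Linear molecule, 2 cuts → 3 fragments:
  1–3 → 3 bp
  4–82 → 79 bp
  83–90 → 8 bp
Sorted largest to smallest: 79, 8, 3 bp.

79, 8, 3 bp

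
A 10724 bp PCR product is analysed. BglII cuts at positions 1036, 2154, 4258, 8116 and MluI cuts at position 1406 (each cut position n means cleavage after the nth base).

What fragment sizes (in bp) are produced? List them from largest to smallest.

Combined cut positions (sorted): 1036, 1406, 2154, 4258, 8116.
Linear molecule, 5 cuts → 6 fragments:
  1036 − 0 = 1036 bp
  1406 − 1036 = 370 bp
  2154 − 1406 = 748 bp
  4258 − 2154 = 2104 bp
  8116 − 4258 = 3858 bp
  10724 − 8116 = 2608 bp
Sorted largest to smallest: 3858, 2608, 2104, 1036, 748, 370 bp.

3858, 2608, 2104, 1036, 748, 370 bp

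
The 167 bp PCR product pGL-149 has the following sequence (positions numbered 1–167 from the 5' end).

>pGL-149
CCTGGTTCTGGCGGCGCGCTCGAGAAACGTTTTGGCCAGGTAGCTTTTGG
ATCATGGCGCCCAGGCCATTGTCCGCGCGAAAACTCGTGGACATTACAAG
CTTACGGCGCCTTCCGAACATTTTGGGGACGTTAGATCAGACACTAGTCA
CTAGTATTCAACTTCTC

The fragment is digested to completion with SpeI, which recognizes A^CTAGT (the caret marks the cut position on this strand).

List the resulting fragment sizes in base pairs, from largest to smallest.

SpeI sites (ACTAGT) start at positions 143, 150.
SpeI cuts after the first base of each site, so after positions 143, 150.
Linear molecule, 2 cuts → 3 fragments:
  1–143 → 143 bp
  144–150 → 7 bp
  151–167 → 17 bp
Sorted largest to smallest: 143, 17, 7 bp.

143, 17, 7 bp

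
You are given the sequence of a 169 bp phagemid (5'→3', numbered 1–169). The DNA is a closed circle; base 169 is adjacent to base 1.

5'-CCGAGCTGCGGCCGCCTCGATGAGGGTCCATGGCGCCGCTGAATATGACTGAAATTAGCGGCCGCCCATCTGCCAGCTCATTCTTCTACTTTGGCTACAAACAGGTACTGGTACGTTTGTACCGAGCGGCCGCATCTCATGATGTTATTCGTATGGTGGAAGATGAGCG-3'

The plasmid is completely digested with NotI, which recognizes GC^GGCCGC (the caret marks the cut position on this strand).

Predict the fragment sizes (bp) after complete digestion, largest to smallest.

68, 51, 50 bp

NotI sites (GCGGCCGC) start at positions 8, 58, 126.
NotI cuts after base 2 of each site, so after positions 9, 59, 127.
Circular molecule, 3 cuts → 3 fragments:
  10–59 → 50 bp
  60–127 → 68 bp
  128–169 then 1–9 → 42 + 9 = 51 bp
Sorted largest to smallest: 68, 51, 50 bp.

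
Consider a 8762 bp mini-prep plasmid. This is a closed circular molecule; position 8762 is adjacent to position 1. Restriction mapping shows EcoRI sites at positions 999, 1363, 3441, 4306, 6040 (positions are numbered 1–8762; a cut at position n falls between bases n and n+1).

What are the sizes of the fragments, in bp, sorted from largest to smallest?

Circular molecule, 5 cuts → 5 fragments:
  1363 − 999 = 364 bp
  3441 − 1363 = 2078 bp
  4306 − 3441 = 865 bp
  6040 − 4306 = 1734 bp
  wrap: 8762 − 6040 + 999 = 3721 bp
Sorted largest to smallest: 3721, 2078, 1734, 865, 364 bp.

3721, 2078, 1734, 865, 364 bp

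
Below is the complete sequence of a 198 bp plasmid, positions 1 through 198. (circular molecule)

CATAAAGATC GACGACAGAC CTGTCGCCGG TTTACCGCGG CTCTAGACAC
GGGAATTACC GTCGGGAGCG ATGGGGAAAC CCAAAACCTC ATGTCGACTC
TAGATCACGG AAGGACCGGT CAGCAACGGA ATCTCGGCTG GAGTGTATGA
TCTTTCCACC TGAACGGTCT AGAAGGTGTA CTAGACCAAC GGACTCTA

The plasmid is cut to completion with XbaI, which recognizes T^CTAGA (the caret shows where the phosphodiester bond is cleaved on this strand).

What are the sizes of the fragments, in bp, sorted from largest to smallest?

XbaI sites (TCTAGA) start at positions 42, 99, 168.
XbaI cuts after the first base of each site, so after positions 42, 99, 168.
Circular molecule, 3 cuts → 3 fragments:
  43–99 → 57 bp
  100–168 → 69 bp
  169–198 then 1–42 → 30 + 42 = 72 bp
Sorted largest to smallest: 72, 69, 57 bp.

72, 69, 57 bp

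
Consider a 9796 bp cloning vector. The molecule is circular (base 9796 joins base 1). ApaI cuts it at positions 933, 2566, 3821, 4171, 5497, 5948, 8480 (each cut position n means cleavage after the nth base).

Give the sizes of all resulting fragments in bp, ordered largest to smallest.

Circular molecule, 7 cuts → 7 fragments:
  2566 − 933 = 1633 bp
  3821 − 2566 = 1255 bp
  4171 − 3821 = 350 bp
  5497 − 4171 = 1326 bp
  5948 − 5497 = 451 bp
  8480 − 5948 = 2532 bp
  wrap: 9796 − 8480 + 933 = 2249 bp
Sorted largest to smallest: 2532, 2249, 1633, 1326, 1255, 451, 350 bp.

2532, 2249, 1633, 1326, 1255, 451, 350 bp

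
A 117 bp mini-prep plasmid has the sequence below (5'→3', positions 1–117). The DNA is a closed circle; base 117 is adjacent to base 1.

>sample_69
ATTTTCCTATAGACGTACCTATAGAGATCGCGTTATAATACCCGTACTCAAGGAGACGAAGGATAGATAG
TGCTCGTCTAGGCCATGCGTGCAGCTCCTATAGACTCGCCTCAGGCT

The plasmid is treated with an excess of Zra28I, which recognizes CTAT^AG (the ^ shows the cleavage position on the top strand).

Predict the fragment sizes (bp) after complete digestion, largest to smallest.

79, 26, 12 bp

Zra28I sites (CTATAG) start at positions 7, 19, 98.
Zra28I cuts after base 4 of each site, so after positions 10, 22, 101.
Circular molecule, 3 cuts → 3 fragments:
  11–22 → 12 bp
  23–101 → 79 bp
  102–117 then 1–10 → 16 + 10 = 26 bp
Sorted largest to smallest: 79, 26, 12 bp.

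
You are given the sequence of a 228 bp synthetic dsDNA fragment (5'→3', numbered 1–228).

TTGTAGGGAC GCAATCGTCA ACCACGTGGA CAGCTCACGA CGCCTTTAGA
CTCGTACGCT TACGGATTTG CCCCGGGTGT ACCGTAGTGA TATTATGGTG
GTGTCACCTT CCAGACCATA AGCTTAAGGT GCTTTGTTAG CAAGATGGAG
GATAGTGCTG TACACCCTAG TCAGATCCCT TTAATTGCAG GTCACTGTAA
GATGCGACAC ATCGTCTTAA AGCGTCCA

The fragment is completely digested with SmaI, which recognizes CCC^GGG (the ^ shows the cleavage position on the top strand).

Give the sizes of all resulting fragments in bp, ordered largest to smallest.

154, 74 bp

The SmaI site (CCCGGG) starts at position 72.
SmaI cuts after base 3 of each site, so after position 74.
Linear molecule, 1 cut → 2 fragments:
  1–74 → 74 bp
  75–228 → 154 bp
Sorted largest to smallest: 154, 74 bp.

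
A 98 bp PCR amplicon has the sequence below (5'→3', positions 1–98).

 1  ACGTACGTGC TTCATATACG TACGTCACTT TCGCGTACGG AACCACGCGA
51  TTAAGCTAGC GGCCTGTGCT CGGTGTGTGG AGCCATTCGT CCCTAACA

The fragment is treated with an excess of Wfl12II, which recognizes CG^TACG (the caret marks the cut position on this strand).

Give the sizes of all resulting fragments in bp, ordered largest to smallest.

63, 17, 15, 3 bp

Wfl12II sites (CGTACG) start at positions 2, 19, 34.
Wfl12II cuts after base 2 of each site, so after positions 3, 20, 35.
Linear molecule, 3 cuts → 4 fragments:
  1–3 → 3 bp
  4–20 → 17 bp
  21–35 → 15 bp
  36–98 → 63 bp
Sorted largest to smallest: 63, 17, 15, 3 bp.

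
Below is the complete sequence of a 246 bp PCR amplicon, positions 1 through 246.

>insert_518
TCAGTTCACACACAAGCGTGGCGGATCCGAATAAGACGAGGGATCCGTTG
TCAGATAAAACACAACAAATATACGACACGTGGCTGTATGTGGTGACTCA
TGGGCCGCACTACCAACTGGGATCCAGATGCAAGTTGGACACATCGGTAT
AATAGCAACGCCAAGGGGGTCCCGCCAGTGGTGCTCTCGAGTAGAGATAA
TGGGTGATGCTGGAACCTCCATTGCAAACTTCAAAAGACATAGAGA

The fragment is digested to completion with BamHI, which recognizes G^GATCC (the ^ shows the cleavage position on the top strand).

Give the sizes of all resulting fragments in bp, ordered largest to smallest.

BamHI sites (GGATCC) start at positions 23, 41, 120.
BamHI cuts after the first base of each site, so after positions 23, 41, 120.
Linear molecule, 3 cuts → 4 fragments:
  1–23 → 23 bp
  24–41 → 18 bp
  42–120 → 79 bp
  121–246 → 126 bp
Sorted largest to smallest: 126, 79, 23, 18 bp.

126, 79, 23, 18 bp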